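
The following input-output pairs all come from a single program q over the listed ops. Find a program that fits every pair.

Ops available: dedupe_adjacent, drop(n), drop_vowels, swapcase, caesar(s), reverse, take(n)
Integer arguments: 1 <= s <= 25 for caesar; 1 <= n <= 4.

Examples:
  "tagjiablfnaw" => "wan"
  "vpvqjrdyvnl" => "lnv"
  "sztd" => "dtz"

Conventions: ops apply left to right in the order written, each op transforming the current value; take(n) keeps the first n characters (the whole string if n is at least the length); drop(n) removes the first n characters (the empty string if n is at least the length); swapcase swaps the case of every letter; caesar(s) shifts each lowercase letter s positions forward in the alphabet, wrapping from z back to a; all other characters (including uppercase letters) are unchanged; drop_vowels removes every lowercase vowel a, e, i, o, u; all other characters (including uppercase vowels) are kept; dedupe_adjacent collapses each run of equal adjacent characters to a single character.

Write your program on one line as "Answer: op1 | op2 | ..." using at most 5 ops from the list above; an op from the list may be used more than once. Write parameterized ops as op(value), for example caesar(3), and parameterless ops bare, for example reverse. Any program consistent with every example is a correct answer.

reverse | swapcase | take(3) | swapcase

Check, running the answer program on each example:
  "tagjiablfnaw" -> "wanflbaijgat" -> "WANFLBAIJGAT" -> "WAN" -> "wan"
  "vpvqjrdyvnl" -> "lnvydrjqvpv" -> "LNVYDRJQVPV" -> "LNV" -> "lnv"
  "sztd" -> "dtzs" -> "DTZS" -> "DTZ" -> "dtz"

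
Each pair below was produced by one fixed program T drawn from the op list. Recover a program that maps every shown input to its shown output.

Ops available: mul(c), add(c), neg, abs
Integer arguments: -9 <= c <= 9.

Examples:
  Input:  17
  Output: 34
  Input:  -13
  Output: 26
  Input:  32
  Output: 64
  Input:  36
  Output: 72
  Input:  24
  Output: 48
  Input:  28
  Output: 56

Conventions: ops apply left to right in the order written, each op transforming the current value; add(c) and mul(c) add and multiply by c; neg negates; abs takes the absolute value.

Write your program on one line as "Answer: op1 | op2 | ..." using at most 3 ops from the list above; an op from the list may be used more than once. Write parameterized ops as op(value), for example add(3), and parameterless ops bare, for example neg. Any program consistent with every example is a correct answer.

abs | mul(-2) | abs

Check, running the answer program on each example:
  17 -> 17 -> -34 -> 34
  -13 -> 13 -> -26 -> 26
  32 -> 32 -> -64 -> 64
  36 -> 36 -> -72 -> 72
  24 -> 24 -> -48 -> 48
  28 -> 28 -> -56 -> 56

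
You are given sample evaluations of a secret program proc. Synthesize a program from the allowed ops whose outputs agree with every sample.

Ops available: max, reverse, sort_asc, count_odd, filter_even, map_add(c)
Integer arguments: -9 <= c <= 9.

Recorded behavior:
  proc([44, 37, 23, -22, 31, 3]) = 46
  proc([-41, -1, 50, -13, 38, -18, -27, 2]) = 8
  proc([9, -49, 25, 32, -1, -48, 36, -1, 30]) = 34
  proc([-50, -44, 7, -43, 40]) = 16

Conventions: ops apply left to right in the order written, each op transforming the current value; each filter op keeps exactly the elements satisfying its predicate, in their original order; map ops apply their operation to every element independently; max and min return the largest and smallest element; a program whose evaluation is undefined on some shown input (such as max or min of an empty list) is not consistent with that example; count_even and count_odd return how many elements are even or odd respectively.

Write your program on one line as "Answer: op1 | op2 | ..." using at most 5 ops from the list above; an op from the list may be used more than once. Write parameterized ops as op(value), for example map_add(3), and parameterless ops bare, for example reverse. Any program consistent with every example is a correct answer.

reverse | map_add(9) | sort_asc | filter_even | max

Check, running the answer program on each example:
  [44, 37, 23, -22, 31, 3] -> [3, 31, -22, 23, 37, 44] -> [12, 40, -13, 32, 46, 53] -> [-13, 12, 32, 40, 46, 53] -> [12, 32, 40, 46] -> 46
  [-41, -1, 50, -13, 38, -18, -27, 2] -> [2, -27, -18, 38, -13, 50, -1, -41] -> [11, -18, -9, 47, -4, 59, 8, -32] -> [-32, -18, -9, -4, 8, 11, 47, 59] -> [-32, -18, -4, 8] -> 8
  [9, -49, 25, 32, -1, -48, 36, -1, 30] -> [30, -1, 36, -48, -1, 32, 25, -49, 9] -> [39, 8, 45, -39, 8, 41, 34, -40, 18] -> [-40, -39, 8, 8, 18, 34, 39, 41, 45] -> [-40, 8, 8, 18, 34] -> 34
  [-50, -44, 7, -43, 40] -> [40, -43, 7, -44, -50] -> [49, -34, 16, -35, -41] -> [-41, -35, -34, 16, 49] -> [-34, 16] -> 16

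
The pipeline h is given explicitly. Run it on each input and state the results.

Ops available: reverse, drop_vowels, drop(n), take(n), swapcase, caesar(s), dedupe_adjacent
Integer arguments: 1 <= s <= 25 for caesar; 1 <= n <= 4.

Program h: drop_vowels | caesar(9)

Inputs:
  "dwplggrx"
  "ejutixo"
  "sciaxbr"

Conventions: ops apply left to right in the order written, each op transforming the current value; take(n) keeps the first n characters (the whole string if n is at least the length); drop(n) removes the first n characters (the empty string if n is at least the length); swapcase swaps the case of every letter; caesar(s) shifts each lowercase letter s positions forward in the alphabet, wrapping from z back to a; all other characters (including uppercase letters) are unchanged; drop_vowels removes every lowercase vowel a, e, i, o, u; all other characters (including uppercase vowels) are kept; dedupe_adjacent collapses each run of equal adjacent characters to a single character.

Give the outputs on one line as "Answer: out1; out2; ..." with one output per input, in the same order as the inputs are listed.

Execution, op by op:
  "dwplggrx" -> "dwplggrx" -> "mfyuppag"
  "ejutixo" -> "jtx" -> "scg"
  "sciaxbr" -> "scxbr" -> "blgka"

"mfyuppag"; "scg"; "blgka"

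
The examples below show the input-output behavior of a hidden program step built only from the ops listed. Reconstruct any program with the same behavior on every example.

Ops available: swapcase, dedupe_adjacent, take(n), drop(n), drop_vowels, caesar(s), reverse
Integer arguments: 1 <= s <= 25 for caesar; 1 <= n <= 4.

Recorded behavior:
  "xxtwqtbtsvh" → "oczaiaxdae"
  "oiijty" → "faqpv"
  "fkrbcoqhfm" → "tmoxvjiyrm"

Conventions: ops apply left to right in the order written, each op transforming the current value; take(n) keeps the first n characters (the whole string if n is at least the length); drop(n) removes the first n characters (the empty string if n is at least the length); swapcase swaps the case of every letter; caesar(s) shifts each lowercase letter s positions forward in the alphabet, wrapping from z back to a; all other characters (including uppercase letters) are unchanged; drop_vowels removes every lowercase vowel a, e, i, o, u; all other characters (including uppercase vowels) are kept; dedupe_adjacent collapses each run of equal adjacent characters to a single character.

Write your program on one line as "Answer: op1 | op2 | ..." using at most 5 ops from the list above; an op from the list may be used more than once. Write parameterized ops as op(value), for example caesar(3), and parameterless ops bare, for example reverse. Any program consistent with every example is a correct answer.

caesar(11) | caesar(22) | dedupe_adjacent | reverse

Check, running the answer program on each example:
  "xxtwqtbtsvh" -> "iiehbemedgs" -> "eeadxaiazco" -> "eadxaiazco" -> "oczaiaxdae"
  "oiijty" -> "zttuej" -> "vppqaf" -> "vpqaf" -> "faqpv"
  "fkrbcoqhfm" -> "qvcmnzbsqx" -> "mryijvxomt" -> "mryijvxomt" -> "tmoxvjiyrm"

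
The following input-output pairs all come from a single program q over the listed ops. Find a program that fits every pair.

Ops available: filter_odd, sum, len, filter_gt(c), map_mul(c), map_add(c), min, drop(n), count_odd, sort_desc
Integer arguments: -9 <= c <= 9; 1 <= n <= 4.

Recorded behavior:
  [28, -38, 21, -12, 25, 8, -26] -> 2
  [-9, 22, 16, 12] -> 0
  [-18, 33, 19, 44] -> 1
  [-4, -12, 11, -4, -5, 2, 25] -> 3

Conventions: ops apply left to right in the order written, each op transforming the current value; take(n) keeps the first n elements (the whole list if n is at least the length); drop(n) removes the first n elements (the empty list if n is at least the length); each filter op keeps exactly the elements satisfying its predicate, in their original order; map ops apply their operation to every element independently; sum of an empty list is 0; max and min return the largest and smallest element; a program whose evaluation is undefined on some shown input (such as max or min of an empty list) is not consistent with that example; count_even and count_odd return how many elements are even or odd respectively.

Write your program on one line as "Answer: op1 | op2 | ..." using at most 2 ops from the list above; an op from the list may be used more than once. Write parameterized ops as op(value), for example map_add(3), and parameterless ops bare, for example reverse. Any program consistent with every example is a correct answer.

drop(2) | count_odd

Check, running the answer program on each example:
  [28, -38, 21, -12, 25, 8, -26] -> [21, -12, 25, 8, -26] -> 2
  [-9, 22, 16, 12] -> [16, 12] -> 0
  [-18, 33, 19, 44] -> [19, 44] -> 1
  [-4, -12, 11, -4, -5, 2, 25] -> [11, -4, -5, 2, 25] -> 3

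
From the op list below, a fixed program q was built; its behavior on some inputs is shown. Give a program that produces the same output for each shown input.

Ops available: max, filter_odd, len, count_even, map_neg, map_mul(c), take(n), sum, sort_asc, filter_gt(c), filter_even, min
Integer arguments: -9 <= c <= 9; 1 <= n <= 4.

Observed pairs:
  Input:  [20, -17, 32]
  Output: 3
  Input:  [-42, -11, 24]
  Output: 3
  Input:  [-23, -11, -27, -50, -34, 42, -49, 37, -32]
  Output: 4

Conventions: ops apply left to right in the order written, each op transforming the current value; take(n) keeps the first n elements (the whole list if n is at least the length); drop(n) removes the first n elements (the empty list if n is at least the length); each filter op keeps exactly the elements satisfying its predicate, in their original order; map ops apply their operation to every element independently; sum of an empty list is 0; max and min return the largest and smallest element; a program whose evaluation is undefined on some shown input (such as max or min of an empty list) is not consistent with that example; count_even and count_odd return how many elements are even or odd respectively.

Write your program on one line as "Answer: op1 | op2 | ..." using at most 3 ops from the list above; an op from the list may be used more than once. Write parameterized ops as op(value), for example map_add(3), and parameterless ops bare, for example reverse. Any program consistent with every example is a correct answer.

map_mul(2) | take(4) | len

Check, running the answer program on each example:
  [20, -17, 32] -> [40, -34, 64] -> [40, -34, 64] -> 3
  [-42, -11, 24] -> [-84, -22, 48] -> [-84, -22, 48] -> 3
  [-23, -11, -27, -50, -34, 42, -49, 37, -32] -> [-46, -22, -54, -100, -68, 84, -98, 74, -64] -> [-46, -22, -54, -100] -> 4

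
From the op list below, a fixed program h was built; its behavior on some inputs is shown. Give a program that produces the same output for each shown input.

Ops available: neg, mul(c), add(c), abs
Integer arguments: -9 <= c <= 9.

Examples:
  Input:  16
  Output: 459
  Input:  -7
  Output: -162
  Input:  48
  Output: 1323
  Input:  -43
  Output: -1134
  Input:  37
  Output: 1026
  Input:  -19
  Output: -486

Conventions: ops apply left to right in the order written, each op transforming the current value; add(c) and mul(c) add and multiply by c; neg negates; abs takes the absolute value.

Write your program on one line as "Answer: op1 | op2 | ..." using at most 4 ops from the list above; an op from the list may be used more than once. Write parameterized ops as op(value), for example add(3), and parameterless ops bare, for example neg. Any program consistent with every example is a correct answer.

add(1) | neg | mul(9) | mul(-3)

Check, running the answer program on each example:
  16 -> 17 -> -17 -> -153 -> 459
  -7 -> -6 -> 6 -> 54 -> -162
  48 -> 49 -> -49 -> -441 -> 1323
  -43 -> -42 -> 42 -> 378 -> -1134
  37 -> 38 -> -38 -> -342 -> 1026
  -19 -> -18 -> 18 -> 162 -> -486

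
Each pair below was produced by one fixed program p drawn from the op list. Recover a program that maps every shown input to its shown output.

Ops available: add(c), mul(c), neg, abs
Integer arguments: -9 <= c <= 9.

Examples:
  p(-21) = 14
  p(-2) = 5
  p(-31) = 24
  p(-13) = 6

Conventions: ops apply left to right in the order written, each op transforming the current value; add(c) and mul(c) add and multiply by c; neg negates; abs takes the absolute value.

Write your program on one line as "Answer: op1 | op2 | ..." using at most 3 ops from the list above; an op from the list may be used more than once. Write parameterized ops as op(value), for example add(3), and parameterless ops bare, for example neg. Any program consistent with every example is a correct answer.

abs | add(-7) | abs

Check, running the answer program on each example:
  -21 -> 21 -> 14 -> 14
  -2 -> 2 -> -5 -> 5
  -31 -> 31 -> 24 -> 24
  -13 -> 13 -> 6 -> 6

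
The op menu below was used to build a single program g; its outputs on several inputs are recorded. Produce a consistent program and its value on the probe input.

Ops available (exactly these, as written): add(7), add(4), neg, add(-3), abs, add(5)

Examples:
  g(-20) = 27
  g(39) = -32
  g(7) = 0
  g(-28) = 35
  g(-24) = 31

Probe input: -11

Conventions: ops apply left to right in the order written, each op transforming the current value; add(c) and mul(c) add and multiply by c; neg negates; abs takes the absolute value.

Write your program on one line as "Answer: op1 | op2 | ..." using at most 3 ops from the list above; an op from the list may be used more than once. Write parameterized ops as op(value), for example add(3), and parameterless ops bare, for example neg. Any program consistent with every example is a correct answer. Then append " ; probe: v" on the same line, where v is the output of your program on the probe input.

neg | add(7) ; probe: 18

Check, running the answer program on each example:
  -20 -> 20 -> 27
  39 -> -39 -> -32
  7 -> -7 -> 0
  -28 -> 28 -> 35
  -24 -> 24 -> 31
  probe: -11 -> 11 -> 18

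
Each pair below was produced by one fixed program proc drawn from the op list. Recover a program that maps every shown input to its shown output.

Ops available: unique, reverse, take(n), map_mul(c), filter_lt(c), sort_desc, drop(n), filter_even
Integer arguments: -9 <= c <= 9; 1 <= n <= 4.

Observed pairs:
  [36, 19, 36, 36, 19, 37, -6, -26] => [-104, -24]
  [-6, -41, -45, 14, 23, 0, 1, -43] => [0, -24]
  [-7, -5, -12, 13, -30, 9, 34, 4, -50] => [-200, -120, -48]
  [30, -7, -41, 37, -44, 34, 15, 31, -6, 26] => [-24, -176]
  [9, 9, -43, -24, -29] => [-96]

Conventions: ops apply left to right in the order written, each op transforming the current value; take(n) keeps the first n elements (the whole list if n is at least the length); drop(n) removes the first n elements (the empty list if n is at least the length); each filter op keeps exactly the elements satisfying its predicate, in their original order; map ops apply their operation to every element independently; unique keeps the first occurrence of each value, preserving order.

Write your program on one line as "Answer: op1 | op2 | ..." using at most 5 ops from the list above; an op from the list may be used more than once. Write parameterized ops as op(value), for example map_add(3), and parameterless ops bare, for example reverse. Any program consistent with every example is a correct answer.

reverse | filter_even | map_mul(4) | unique | filter_lt(7)

Check, running the answer program on each example:
  [36, 19, 36, 36, 19, 37, -6, -26] -> [-26, -6, 37, 19, 36, 36, 19, 36] -> [-26, -6, 36, 36, 36] -> [-104, -24, 144, 144, 144] -> [-104, -24, 144] -> [-104, -24]
  [-6, -41, -45, 14, 23, 0, 1, -43] -> [-43, 1, 0, 23, 14, -45, -41, -6] -> [0, 14, -6] -> [0, 56, -24] -> [0, 56, -24] -> [0, -24]
  [-7, -5, -12, 13, -30, 9, 34, 4, -50] -> [-50, 4, 34, 9, -30, 13, -12, -5, -7] -> [-50, 4, 34, -30, -12] -> [-200, 16, 136, -120, -48] -> [-200, 16, 136, -120, -48] -> [-200, -120, -48]
  [30, -7, -41, 37, -44, 34, 15, 31, -6, 26] -> [26, -6, 31, 15, 34, -44, 37, -41, -7, 30] -> [26, -6, 34, -44, 30] -> [104, -24, 136, -176, 120] -> [104, -24, 136, -176, 120] -> [-24, -176]
  [9, 9, -43, -24, -29] -> [-29, -24, -43, 9, 9] -> [-24] -> [-96] -> [-96] -> [-96]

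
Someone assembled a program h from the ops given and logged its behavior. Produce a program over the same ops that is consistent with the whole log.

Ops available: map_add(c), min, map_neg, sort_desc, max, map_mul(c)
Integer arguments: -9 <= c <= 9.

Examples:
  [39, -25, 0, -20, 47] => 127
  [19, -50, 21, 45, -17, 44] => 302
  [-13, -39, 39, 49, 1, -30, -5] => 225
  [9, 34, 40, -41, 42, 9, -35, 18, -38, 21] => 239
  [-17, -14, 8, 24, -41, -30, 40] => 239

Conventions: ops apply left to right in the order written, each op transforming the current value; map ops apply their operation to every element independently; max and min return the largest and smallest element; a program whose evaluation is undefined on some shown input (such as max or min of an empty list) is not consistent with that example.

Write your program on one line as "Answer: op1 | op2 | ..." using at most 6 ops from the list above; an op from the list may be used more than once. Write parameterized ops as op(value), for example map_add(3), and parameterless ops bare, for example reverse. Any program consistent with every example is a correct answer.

map_add(8) | map_mul(-7) | map_neg | map_add(-8) | map_neg | max

Check, running the answer program on each example:
  [39, -25, 0, -20, 47] -> [47, -17, 8, -12, 55] -> [-329, 119, -56, 84, -385] -> [329, -119, 56, -84, 385] -> [321, -127, 48, -92, 377] -> [-321, 127, -48, 92, -377] -> 127
  [19, -50, 21, 45, -17, 44] -> [27, -42, 29, 53, -9, 52] -> [-189, 294, -203, -371, 63, -364] -> [189, -294, 203, 371, -63, 364] -> [181, -302, 195, 363, -71, 356] -> [-181, 302, -195, -363, 71, -356] -> 302
  [-13, -39, 39, 49, 1, -30, -5] -> [-5, -31, 47, 57, 9, -22, 3] -> [35, 217, -329, -399, -63, 154, -21] -> [-35, -217, 329, 399, 63, -154, 21] -> [-43, -225, 321, 391, 55, -162, 13] -> [43, 225, -321, -391, -55, 162, -13] -> 225
  [9, 34, 40, -41, 42, 9, -35, 18, -38, 21] -> [17, 42, 48, -33, 50, 17, -27, 26, -30, 29] -> [-119, -294, -336, 231, -350, -119, 189, -182, 210, -203] -> [119, 294, 336, -231, 350, 119, -189, 182, -210, 203] -> [111, 286, 328, -239, 342, 111, -197, 174, -218, 195] -> [-111, -286, -328, 239, -342, -111, 197, -174, 218, -195] -> 239
  [-17, -14, 8, 24, -41, -30, 40] -> [-9, -6, 16, 32, -33, -22, 48] -> [63, 42, -112, -224, 231, 154, -336] -> [-63, -42, 112, 224, -231, -154, 336] -> [-71, -50, 104, 216, -239, -162, 328] -> [71, 50, -104, -216, 239, 162, -328] -> 239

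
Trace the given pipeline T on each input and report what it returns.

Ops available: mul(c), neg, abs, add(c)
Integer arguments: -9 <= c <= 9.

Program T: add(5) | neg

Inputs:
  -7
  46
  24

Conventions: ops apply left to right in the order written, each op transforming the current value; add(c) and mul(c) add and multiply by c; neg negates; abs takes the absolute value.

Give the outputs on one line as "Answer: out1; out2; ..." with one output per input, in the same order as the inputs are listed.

Execution, op by op:
  -7 -> -2 -> 2
  46 -> 51 -> -51
  24 -> 29 -> -29

2; -51; -29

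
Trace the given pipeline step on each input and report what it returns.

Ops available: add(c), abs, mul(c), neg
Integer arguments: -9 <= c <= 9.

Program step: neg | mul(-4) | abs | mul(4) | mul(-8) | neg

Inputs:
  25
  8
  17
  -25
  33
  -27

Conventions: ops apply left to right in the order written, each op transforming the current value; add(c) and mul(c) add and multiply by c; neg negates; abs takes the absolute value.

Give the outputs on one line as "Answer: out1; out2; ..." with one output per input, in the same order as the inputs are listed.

Execution, op by op:
  25 -> -25 -> 100 -> 100 -> 400 -> -3200 -> 3200
  8 -> -8 -> 32 -> 32 -> 128 -> -1024 -> 1024
  17 -> -17 -> 68 -> 68 -> 272 -> -2176 -> 2176
  -25 -> 25 -> -100 -> 100 -> 400 -> -3200 -> 3200
  33 -> -33 -> 132 -> 132 -> 528 -> -4224 -> 4224
  -27 -> 27 -> -108 -> 108 -> 432 -> -3456 -> 3456

3200; 1024; 2176; 3200; 4224; 3456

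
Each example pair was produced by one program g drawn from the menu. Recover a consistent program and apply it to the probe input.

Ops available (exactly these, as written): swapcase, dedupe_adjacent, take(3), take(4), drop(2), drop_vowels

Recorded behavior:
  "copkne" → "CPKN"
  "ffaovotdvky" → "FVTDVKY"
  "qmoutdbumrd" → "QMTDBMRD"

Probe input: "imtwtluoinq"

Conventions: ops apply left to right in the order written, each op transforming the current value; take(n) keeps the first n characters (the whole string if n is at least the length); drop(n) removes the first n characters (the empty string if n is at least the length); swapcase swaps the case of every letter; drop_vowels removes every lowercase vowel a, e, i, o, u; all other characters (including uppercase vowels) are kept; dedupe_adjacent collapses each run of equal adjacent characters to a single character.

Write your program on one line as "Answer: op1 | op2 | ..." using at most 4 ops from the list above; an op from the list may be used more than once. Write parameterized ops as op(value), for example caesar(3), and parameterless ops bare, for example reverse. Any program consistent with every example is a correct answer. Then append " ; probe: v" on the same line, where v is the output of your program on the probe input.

dedupe_adjacent | drop_vowels | swapcase ; probe: "MTWTLNQ"

Check, running the answer program on each example:
  "copkne" -> "copkne" -> "cpkn" -> "CPKN"
  "ffaovotdvky" -> "faovotdvky" -> "fvtdvky" -> "FVTDVKY"
  "qmoutdbumrd" -> "qmoutdbumrd" -> "qmtdbmrd" -> "QMTDBMRD"
  probe: "imtwtluoinq" -> "imtwtluoinq" -> "mtwtlnq" -> "MTWTLNQ"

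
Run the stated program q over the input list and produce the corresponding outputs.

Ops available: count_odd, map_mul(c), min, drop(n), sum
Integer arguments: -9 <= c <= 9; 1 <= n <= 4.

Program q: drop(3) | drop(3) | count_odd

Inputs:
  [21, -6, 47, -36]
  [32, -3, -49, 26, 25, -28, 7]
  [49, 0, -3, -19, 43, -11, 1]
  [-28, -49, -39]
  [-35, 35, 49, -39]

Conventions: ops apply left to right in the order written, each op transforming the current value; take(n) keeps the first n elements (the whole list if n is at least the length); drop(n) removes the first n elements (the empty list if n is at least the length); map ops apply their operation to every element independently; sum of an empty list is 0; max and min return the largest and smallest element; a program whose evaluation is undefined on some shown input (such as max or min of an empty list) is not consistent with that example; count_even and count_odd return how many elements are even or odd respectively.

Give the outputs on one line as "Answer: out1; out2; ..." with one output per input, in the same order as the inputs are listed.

Execution, op by op:
  [21, -6, 47, -36] -> [-36] -> [] -> 0
  [32, -3, -49, 26, 25, -28, 7] -> [26, 25, -28, 7] -> [7] -> 1
  [49, 0, -3, -19, 43, -11, 1] -> [-19, 43, -11, 1] -> [1] -> 1
  [-28, -49, -39] -> [] -> [] -> 0
  [-35, 35, 49, -39] -> [-39] -> [] -> 0

0; 1; 1; 0; 0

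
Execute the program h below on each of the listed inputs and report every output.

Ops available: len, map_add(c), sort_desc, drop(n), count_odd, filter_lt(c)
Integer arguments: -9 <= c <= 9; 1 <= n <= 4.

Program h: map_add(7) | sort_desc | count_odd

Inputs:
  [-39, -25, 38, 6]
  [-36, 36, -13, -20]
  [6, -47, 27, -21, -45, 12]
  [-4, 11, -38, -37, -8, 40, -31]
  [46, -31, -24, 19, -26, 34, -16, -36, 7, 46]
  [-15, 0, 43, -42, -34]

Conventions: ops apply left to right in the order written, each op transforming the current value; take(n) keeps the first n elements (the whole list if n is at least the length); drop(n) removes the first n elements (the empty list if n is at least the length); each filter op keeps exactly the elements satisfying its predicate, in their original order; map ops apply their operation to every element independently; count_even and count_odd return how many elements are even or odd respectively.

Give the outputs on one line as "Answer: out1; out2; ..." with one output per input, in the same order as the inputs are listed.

2; 3; 2; 4; 7; 3

Execution, op by op:
  [-39, -25, 38, 6] -> [-32, -18, 45, 13] -> [45, 13, -18, -32] -> 2
  [-36, 36, -13, -20] -> [-29, 43, -6, -13] -> [43, -6, -13, -29] -> 3
  [6, -47, 27, -21, -45, 12] -> [13, -40, 34, -14, -38, 19] -> [34, 19, 13, -14, -38, -40] -> 2
  [-4, 11, -38, -37, -8, 40, -31] -> [3, 18, -31, -30, -1, 47, -24] -> [47, 18, 3, -1, -24, -30, -31] -> 4
  [46, -31, -24, 19, -26, 34, -16, -36, 7, 46] -> [53, -24, -17, 26, -19, 41, -9, -29, 14, 53] -> [53, 53, 41, 26, 14, -9, -17, -19, -24, -29] -> 7
  [-15, 0, 43, -42, -34] -> [-8, 7, 50, -35, -27] -> [50, 7, -8, -27, -35] -> 3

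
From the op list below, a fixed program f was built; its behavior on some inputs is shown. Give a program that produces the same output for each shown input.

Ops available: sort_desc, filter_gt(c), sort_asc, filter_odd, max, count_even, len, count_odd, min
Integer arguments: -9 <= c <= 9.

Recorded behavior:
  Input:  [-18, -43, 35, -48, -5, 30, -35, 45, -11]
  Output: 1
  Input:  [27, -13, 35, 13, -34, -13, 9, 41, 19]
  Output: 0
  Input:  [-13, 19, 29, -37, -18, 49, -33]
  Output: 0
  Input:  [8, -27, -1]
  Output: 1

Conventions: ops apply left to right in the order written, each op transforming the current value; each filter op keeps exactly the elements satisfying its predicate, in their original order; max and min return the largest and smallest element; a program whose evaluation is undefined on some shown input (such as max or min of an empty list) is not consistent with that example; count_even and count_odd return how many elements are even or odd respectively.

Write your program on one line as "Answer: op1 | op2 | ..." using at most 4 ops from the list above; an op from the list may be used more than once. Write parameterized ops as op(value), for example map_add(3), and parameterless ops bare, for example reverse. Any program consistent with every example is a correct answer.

filter_gt(-9) | sort_asc | count_even

Check, running the answer program on each example:
  [-18, -43, 35, -48, -5, 30, -35, 45, -11] -> [35, -5, 30, 45] -> [-5, 30, 35, 45] -> 1
  [27, -13, 35, 13, -34, -13, 9, 41, 19] -> [27, 35, 13, 9, 41, 19] -> [9, 13, 19, 27, 35, 41] -> 0
  [-13, 19, 29, -37, -18, 49, -33] -> [19, 29, 49] -> [19, 29, 49] -> 0
  [8, -27, -1] -> [8, -1] -> [-1, 8] -> 1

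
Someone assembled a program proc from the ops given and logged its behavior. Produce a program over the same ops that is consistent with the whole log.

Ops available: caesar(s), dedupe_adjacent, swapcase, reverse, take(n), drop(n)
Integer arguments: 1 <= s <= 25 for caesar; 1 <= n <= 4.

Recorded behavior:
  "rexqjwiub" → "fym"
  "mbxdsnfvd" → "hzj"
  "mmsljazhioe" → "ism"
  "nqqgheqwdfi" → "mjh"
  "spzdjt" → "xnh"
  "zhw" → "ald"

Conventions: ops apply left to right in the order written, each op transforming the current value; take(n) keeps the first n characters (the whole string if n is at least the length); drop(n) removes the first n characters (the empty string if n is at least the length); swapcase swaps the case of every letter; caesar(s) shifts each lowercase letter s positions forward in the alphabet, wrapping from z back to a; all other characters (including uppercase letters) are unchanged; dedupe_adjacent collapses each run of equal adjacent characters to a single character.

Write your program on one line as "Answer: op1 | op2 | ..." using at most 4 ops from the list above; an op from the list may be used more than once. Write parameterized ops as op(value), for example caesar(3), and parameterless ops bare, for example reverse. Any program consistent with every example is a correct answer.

reverse | caesar(9) | caesar(21) | take(3)

Check, running the answer program on each example:
  "rexqjwiub" -> "buiwjqxer" -> "kdrfszgna" -> "fymanubiv" -> "fym"
  "mbxdsnfvd" -> "dvfnsdxbm" -> "meowbmgkv" -> "hzjrwhbfq" -> "hzj"
  "mmsljazhioe" -> "eoihzajlsmm" -> "nxrqijsubvv" -> "ismldenpwqq" -> "ism"
  "nqqgheqwdfi" -> "ifdwqehgqqn" -> "romfznqpzzw" -> "mjhauilkuur" -> "mjh"
  "spzdjt" -> "tjdzps" -> "csmiyb" -> "xnhdtw" -> "xnh"
  "zhw" -> "whz" -> "fqi" -> "ald" -> "ald"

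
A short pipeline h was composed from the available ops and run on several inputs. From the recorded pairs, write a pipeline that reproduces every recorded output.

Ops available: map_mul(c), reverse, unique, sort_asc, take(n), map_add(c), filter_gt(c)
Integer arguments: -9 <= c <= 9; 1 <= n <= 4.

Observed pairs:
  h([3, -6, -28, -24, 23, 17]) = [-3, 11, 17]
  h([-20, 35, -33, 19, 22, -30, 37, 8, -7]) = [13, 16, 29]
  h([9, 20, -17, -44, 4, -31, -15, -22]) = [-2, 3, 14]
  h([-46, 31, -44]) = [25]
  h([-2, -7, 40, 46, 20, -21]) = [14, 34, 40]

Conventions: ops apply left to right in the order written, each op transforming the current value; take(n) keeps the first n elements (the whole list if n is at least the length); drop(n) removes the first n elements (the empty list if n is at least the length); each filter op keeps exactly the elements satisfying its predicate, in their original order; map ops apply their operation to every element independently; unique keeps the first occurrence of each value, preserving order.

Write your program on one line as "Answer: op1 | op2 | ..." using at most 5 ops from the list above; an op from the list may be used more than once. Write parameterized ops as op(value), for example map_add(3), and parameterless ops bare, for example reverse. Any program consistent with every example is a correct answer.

filter_gt(-1) | take(3) | sort_asc | map_add(3) | map_add(-9)

Check, running the answer program on each example:
  [3, -6, -28, -24, 23, 17] -> [3, 23, 17] -> [3, 23, 17] -> [3, 17, 23] -> [6, 20, 26] -> [-3, 11, 17]
  [-20, 35, -33, 19, 22, -30, 37, 8, -7] -> [35, 19, 22, 37, 8] -> [35, 19, 22] -> [19, 22, 35] -> [22, 25, 38] -> [13, 16, 29]
  [9, 20, -17, -44, 4, -31, -15, -22] -> [9, 20, 4] -> [9, 20, 4] -> [4, 9, 20] -> [7, 12, 23] -> [-2, 3, 14]
  [-46, 31, -44] -> [31] -> [31] -> [31] -> [34] -> [25]
  [-2, -7, 40, 46, 20, -21] -> [40, 46, 20] -> [40, 46, 20] -> [20, 40, 46] -> [23, 43, 49] -> [14, 34, 40]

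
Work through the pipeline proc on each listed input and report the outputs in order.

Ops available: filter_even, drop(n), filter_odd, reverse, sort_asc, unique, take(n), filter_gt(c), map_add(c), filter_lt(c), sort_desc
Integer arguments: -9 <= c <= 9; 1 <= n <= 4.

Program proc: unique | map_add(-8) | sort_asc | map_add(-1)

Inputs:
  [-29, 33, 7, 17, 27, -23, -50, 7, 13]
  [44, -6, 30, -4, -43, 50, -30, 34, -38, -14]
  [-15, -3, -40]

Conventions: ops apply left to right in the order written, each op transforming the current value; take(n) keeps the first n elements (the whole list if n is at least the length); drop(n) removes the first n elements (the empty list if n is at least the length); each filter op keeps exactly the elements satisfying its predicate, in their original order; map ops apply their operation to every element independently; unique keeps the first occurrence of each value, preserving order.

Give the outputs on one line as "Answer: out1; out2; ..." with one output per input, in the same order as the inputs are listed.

Execution, op by op:
  [-29, 33, 7, 17, 27, -23, -50, 7, 13] -> [-29, 33, 7, 17, 27, -23, -50, 13] -> [-37, 25, -1, 9, 19, -31, -58, 5] -> [-58, -37, -31, -1, 5, 9, 19, 25] -> [-59, -38, -32, -2, 4, 8, 18, 24]
  [44, -6, 30, -4, -43, 50, -30, 34, -38, -14] -> [44, -6, 30, -4, -43, 50, -30, 34, -38, -14] -> [36, -14, 22, -12, -51, 42, -38, 26, -46, -22] -> [-51, -46, -38, -22, -14, -12, 22, 26, 36, 42] -> [-52, -47, -39, -23, -15, -13, 21, 25, 35, 41]
  [-15, -3, -40] -> [-15, -3, -40] -> [-23, -11, -48] -> [-48, -23, -11] -> [-49, -24, -12]

[-59, -38, -32, -2, 4, 8, 18, 24]; [-52, -47, -39, -23, -15, -13, 21, 25, 35, 41]; [-49, -24, -12]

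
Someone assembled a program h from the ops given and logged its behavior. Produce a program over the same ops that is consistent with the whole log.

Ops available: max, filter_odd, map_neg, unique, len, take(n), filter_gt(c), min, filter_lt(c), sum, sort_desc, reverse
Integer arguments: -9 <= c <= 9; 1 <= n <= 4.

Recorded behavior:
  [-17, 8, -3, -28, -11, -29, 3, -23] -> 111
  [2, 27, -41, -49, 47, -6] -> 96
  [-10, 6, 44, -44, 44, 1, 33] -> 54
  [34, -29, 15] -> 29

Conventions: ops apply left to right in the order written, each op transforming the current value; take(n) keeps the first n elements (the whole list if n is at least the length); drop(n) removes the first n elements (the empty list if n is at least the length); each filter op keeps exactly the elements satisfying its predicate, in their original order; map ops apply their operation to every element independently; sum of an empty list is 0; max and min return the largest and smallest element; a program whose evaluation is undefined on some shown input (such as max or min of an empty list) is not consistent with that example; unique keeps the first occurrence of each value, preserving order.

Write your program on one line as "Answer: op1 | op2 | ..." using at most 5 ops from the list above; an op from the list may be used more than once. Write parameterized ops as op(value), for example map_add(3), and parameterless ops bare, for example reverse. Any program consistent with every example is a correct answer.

sort_desc | filter_lt(-2) | map_neg | sum

Check, running the answer program on each example:
  [-17, 8, -3, -28, -11, -29, 3, -23] -> [8, 3, -3, -11, -17, -23, -28, -29] -> [-3, -11, -17, -23, -28, -29] -> [3, 11, 17, 23, 28, 29] -> 111
  [2, 27, -41, -49, 47, -6] -> [47, 27, 2, -6, -41, -49] -> [-6, -41, -49] -> [6, 41, 49] -> 96
  [-10, 6, 44, -44, 44, 1, 33] -> [44, 44, 33, 6, 1, -10, -44] -> [-10, -44] -> [10, 44] -> 54
  [34, -29, 15] -> [34, 15, -29] -> [-29] -> [29] -> 29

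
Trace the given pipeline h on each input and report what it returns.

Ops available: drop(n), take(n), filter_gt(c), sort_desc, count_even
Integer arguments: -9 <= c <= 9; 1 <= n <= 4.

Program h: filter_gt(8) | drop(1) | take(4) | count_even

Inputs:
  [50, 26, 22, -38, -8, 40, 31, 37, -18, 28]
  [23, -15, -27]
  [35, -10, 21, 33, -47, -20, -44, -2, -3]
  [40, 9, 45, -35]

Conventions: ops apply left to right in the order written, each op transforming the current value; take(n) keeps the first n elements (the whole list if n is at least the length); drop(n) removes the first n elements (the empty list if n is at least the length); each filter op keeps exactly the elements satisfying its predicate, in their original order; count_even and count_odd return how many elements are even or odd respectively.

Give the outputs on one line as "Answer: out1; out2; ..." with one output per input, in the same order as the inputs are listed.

3; 0; 0; 0

Execution, op by op:
  [50, 26, 22, -38, -8, 40, 31, 37, -18, 28] -> [50, 26, 22, 40, 31, 37, 28] -> [26, 22, 40, 31, 37, 28] -> [26, 22, 40, 31] -> 3
  [23, -15, -27] -> [23] -> [] -> [] -> 0
  [35, -10, 21, 33, -47, -20, -44, -2, -3] -> [35, 21, 33] -> [21, 33] -> [21, 33] -> 0
  [40, 9, 45, -35] -> [40, 9, 45] -> [9, 45] -> [9, 45] -> 0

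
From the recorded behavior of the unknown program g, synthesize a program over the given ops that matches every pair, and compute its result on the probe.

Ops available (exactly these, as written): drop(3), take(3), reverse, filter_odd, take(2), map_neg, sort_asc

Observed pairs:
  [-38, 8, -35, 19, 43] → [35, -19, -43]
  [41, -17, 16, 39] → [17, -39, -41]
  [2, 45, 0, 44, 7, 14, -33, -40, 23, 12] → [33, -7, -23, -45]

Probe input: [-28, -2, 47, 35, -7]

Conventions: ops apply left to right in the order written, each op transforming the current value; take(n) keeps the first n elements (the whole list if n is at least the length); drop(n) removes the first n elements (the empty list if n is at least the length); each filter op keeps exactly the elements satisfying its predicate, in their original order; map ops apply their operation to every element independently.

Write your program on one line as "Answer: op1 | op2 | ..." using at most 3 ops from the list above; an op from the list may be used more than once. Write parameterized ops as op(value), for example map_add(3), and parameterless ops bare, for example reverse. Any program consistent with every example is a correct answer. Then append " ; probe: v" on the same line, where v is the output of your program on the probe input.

filter_odd | sort_asc | map_neg ; probe: [7, -35, -47]

Check, running the answer program on each example:
  [-38, 8, -35, 19, 43] -> [-35, 19, 43] -> [-35, 19, 43] -> [35, -19, -43]
  [41, -17, 16, 39] -> [41, -17, 39] -> [-17, 39, 41] -> [17, -39, -41]
  [2, 45, 0, 44, 7, 14, -33, -40, 23, 12] -> [45, 7, -33, 23] -> [-33, 7, 23, 45] -> [33, -7, -23, -45]
  probe: [-28, -2, 47, 35, -7] -> [47, 35, -7] -> [-7, 35, 47] -> [7, -35, -47]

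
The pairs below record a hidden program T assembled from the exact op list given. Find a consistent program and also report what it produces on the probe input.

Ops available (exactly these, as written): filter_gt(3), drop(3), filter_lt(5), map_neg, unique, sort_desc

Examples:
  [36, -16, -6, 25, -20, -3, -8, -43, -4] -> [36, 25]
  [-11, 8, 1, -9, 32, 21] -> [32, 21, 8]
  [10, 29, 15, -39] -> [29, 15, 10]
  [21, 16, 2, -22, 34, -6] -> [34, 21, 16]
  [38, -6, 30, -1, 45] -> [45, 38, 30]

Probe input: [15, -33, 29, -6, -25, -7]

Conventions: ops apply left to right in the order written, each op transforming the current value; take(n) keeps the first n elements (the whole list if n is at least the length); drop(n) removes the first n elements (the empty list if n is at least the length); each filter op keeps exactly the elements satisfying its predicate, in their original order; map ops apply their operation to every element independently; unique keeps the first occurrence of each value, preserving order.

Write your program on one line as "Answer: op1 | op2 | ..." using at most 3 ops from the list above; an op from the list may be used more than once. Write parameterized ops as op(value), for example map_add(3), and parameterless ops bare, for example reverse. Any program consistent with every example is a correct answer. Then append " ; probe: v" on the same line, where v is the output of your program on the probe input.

sort_desc | filter_gt(3) ; probe: [29, 15]

Check, running the answer program on each example:
  [36, -16, -6, 25, -20, -3, -8, -43, -4] -> [36, 25, -3, -4, -6, -8, -16, -20, -43] -> [36, 25]
  [-11, 8, 1, -9, 32, 21] -> [32, 21, 8, 1, -9, -11] -> [32, 21, 8]
  [10, 29, 15, -39] -> [29, 15, 10, -39] -> [29, 15, 10]
  [21, 16, 2, -22, 34, -6] -> [34, 21, 16, 2, -6, -22] -> [34, 21, 16]
  [38, -6, 30, -1, 45] -> [45, 38, 30, -1, -6] -> [45, 38, 30]
  probe: [15, -33, 29, -6, -25, -7] -> [29, 15, -6, -7, -25, -33] -> [29, 15]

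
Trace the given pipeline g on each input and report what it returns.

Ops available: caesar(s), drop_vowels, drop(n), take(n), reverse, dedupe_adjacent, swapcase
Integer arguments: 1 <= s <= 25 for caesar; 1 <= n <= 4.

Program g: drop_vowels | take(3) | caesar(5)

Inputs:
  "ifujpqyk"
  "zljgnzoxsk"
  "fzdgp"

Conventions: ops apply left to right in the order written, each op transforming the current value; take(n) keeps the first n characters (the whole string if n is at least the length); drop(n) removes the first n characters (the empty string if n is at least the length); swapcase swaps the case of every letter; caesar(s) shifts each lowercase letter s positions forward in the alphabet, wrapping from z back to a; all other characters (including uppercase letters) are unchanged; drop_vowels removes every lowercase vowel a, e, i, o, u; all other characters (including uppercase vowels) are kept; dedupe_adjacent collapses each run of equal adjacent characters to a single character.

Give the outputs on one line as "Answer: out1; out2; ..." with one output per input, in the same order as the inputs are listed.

"kou"; "eqo"; "kei"

Execution, op by op:
  "ifujpqyk" -> "fjpqyk" -> "fjp" -> "kou"
  "zljgnzoxsk" -> "zljgnzxsk" -> "zlj" -> "eqo"
  "fzdgp" -> "fzdgp" -> "fzd" -> "kei"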